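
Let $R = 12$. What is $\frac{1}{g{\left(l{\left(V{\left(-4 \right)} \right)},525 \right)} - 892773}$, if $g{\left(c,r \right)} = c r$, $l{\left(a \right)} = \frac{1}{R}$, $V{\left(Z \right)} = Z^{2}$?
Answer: $- \frac{4}{3570917} \approx -1.1202 \cdot 10^{-6}$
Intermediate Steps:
$l{\left(a \right)} = \frac{1}{12}$
$\frac{1}{g{\left(l{\left(V{\left(-4 \right)} \right)},525 \right)} - 892773} = \frac{1}{\frac{1}{12} \cdot 525 - 892773} = \frac{1}{\frac{175}{4} - 892773} = \frac{1}{- \frac{3570917}{4}} = - \frac{4}{3570917}$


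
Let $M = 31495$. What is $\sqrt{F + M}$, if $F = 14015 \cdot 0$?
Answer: $\sqrt{31495} \approx 177.47$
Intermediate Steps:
$F = 0$
$\sqrt{F + M} = \sqrt{0 + 31495} = \sqrt{31495}$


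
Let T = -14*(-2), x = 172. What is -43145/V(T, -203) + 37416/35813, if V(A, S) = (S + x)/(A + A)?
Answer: 86529665456/1110203 ≈ 77940.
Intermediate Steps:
T = 28
V(A, S) = (172 + S)/(2*A) (V(A, S) = (S + 172)/(A + A) = (172 + S)/((2*A)) = (172 + S)*(1/(2*A)) = (172 + S)/(2*A))
-43145/V(T, -203) + 37416/35813 = -43145*56/(172 - 203) + 37416/35813 = -43145/((½)*(1/28)*(-31)) + 37416*(1/35813) = -43145/(-31/56) + 37416/35813 = -43145*(-56/31) + 37416/35813 = 2416120/31 + 37416/35813 = 86529665456/1110203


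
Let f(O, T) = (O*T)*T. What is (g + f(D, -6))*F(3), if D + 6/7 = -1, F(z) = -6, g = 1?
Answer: 2766/7 ≈ 395.14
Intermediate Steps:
D = -13/7 (D = -6/7 - 1 = -13/7 ≈ -1.8571)
f(O, T) = O*T²
(g + f(D, -6))*F(3) = (1 - 13/7*(-6)²)*(-6) = (1 - 13/7*36)*(-6) = (1 - 468/7)*(-6) = -461/7*(-6) = 2766/7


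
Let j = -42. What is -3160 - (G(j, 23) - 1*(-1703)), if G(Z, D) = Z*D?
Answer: -3897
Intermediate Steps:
G(Z, D) = D*Z
-3160 - (G(j, 23) - 1*(-1703)) = -3160 - (23*(-42) - 1*(-1703)) = -3160 - (-966 + 1703) = -3160 - 1*737 = -3160 - 737 = -3897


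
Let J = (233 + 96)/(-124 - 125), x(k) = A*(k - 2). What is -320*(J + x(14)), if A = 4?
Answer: -3719360/249 ≈ -14937.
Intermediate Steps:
x(k) = -8 + 4*k (x(k) = 4*(k - 2) = 4*(-2 + k) = -8 + 4*k)
J = -329/249 (J = 329/(-249) = 329*(-1/249) = -329/249 ≈ -1.3213)
-320*(J + x(14)) = -320*(-329/249 + (-8 + 4*14)) = -320*(-329/249 + (-8 + 56)) = -320*(-329/249 + 48) = -320*11623/249 = -3719360/249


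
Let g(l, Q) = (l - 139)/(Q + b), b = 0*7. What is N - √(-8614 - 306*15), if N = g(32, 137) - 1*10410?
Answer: -1426277/137 - 2*I*√3301 ≈ -10411.0 - 114.91*I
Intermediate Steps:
b = 0
g(l, Q) = (-139 + l)/Q (g(l, Q) = (l - 139)/(Q + 0) = (-139 + l)/Q)
N = -1426277/137 (N = (-139 + 32)/137 - 1*10410 = (1/137)*(-107) - 10410 = -107/137 - 10410 = -1426277/137 ≈ -10411.)
N - √(-8614 - 306*15) = -1426277/137 - √(-8614 - 306*15) = -1426277/137 - √(-8614 - 4590) = -1426277/137 - √(-13204) = -1426277/137 - 2*I*√3301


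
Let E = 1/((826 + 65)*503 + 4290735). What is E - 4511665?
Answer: -21380365361819/4738908 ≈ -4.5117e+6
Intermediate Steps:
E = 1/4738908 (E = 1/(891*503 + 4290735) = 1/(448173 + 4290735) = 1/4738908 ≈ 2.1102e-7)
E - 4511665 = 1/4738908 - 4511665 = -21380365361819/4738908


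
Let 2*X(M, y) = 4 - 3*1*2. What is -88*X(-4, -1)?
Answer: 88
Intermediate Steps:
X(M, y) = -1 (X(M, y) = (4 - 3*1*2)/2 = (4 - 3*2)/2 = (4 - 6)/2 = (1/2)*(-2) = -1)
-88*X(-4, -1) = -88*(-1) = 88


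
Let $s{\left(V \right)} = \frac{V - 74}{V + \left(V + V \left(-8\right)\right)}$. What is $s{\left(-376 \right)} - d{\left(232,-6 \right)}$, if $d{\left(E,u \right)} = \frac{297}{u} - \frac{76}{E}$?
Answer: $\frac{541145}{10904} \approx 49.628$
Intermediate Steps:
$d{\left(E,u \right)} = - \frac{76}{E} + \frac{297}{u}$
$s{\left(V \right)} = - \frac{-74 + V}{6 V}$ ($s{\left(V \right)} = \frac{-74 + V}{V + \left(V - 8 V\right)} = \frac{-74 + V}{V - 7 V} = \frac{-74 + V}{\left(-6\right) V} = \left(-74 + V\right) \left(- \frac{1}{6 V}\right) = - \frac{-74 + V}{6 V}$)
$s{\left(-376 \right)} - d{\left(232,-6 \right)} = \frac{74 - -376}{6 \left(-376\right)} - \left(- \frac{76}{232} + \frac{297}{-6}\right) = \frac{1}{6} \left(- \frac{1}{376}\right) \left(74 + 376\right) - \left(\left(-76\right) \frac{1}{232} + 297 \left(- \frac{1}{6}\right)\right) = \frac{1}{6} \left(- \frac{1}{376}\right) 450 - \left(- \frac{19}{58} - \frac{99}{2}\right) = - \frac{75}{376} - - \frac{1445}{29} = - \frac{75}{376} + \frac{1445}{29} = \frac{541145}{10904}$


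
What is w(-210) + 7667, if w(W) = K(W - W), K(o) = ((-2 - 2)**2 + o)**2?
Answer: 7923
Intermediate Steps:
K(o) = (16 + o)**2 (K(o) = ((-4)**2 + o)**2 = (16 + o)**2)
w(W) = 256 (w(W) = (16 + (W - W))**2 = (16 + 0)**2 = 16**2 = 256)
w(-210) + 7667 = 256 + 7667 = 7923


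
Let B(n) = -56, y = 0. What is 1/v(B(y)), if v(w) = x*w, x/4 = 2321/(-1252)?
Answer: 313/129976 ≈ 0.0024081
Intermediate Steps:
x = -2321/313 (x = 4*(2321/(-1252)) = 4*(2321*(-1/1252)) = 4*(-2321/1252) = -2321/313 ≈ -7.4153)
v(w) = -2321*w/313
1/v(B(y)) = 1/(-2321/313*(-56)) = 1/(129976/313) = 313/129976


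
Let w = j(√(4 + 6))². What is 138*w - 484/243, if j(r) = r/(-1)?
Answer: 334856/243 ≈ 1378.0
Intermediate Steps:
j(r) = -r (j(r) = r*(-1) = -r)
w = 10 (w = (-√(4 + 6))² = (-√10)² = 10)
138*w - 484/243 = 138*10 - 484/243 = 1380 - 484*1/243 = 1380 - 484/243 = 334856/243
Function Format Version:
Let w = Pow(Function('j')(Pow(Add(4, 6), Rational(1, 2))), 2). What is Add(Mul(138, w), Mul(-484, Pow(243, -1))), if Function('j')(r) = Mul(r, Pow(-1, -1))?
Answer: Rational(334856, 243) ≈ 1378.0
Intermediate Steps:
Function('j')(r) = Mul(-1, r) (Function('j')(r) = Mul(r, -1) = Mul(-1, r))
w = 10 (w = Pow(Mul(-1, Pow(Add(4, 6), Rational(1, 2))), 2) = Pow(Mul(-1, Pow(10, Rational(1, 2))), 2) = 10)
Add(Mul(138, w), Mul(-484, Pow(243, -1))) = Add(Mul(138, 10), Mul(-484, Pow(243, -1))) = Add(1380, Mul(-484, Rational(1, 243))) = Add(1380, Rational(-484, 243)) = Rational(334856, 243)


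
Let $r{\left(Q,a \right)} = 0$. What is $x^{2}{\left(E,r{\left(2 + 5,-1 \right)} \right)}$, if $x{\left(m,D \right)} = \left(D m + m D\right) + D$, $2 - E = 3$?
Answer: $0$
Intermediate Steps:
$E = -1$ ($E = 2 - 3 = -1$)
$x{\left(m,D \right)} = D + 2 D m$ ($x{\left(m,D \right)} = \left(D m + D m\right) + D = 2 D m + D = D + 2 D m$)
$x^{2}{\left(E,r{\left(2 + 5,-1 \right)} \right)} = \left(0 \left(1 + 2 \left(-1\right)\right)\right)^{2} = \left(0 \left(1 - 2\right)\right)^{2} = \left(0 \left(-1\right)\right)^{2} = 0^{2} = 0$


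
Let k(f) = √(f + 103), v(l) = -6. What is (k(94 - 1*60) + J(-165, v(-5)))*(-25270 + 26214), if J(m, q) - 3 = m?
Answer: -152928 + 944*√137 ≈ -1.4188e+5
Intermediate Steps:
J(m, q) = 3 + m
k(f) = √(103 + f)
(k(94 - 1*60) + J(-165, v(-5)))*(-25270 + 26214) = (√(103 + (94 - 1*60)) + (3 - 165))*(-25270 + 26214) = (√(103 + (94 - 60)) - 162)*944 = (√(103 + 34) - 162)*944 = (√137 - 162)*944 = (-162 + √137)*944 = -152928 + 944*√137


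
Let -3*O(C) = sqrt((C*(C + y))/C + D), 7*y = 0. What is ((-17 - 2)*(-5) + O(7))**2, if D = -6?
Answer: 80656/9 ≈ 8961.8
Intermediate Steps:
y = 0 (y = (1/7)*0 = 0)
O(C) = -sqrt(-6 + C)/3 (O(C) = -sqrt((C*(C + 0))/C - 6)/3 = -sqrt((C*C)/C - 6)/3 = -sqrt(C**2/C - 6)/3 = -sqrt(C - 6)/3 = -sqrt(-6 + C)/3)
((-17 - 2)*(-5) + O(7))**2 = ((-17 - 2)*(-5) - sqrt(-6 + 7)/3)**2 = (-19*(-5) - sqrt(1)/3)**2 = (95 - 1/3*1)**2 = (95 - 1/3)**2 = (284/3)**2 = 80656/9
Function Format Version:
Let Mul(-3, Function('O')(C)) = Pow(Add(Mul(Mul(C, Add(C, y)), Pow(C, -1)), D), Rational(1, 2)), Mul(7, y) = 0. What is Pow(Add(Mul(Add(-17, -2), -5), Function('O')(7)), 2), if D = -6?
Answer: Rational(80656, 9) ≈ 8961.8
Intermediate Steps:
y = 0 (y = Mul(Rational(1, 7), 0) = 0)
Function('O')(C) = Mul(Rational(-1, 3), Pow(Add(-6, C), Rational(1, 2))) (Function('O')(C) = Mul(Rational(-1, 3), Pow(Add(Mul(Mul(C, Add(C, 0)), Pow(C, -1)), -6), Rational(1, 2))) = Mul(Rational(-1, 3), Pow(Add(Mul(Mul(C, C), Pow(C, -1)), -6), Rational(1, 2))) = Mul(Rational(-1, 3), Pow(Add(Mul(Pow(C, 2), Pow(C, -1)), -6), Rational(1, 2))) = Mul(Rational(-1, 3), Pow(Add(C, -6), Rational(1, 2))) = Mul(Rational(-1, 3), Pow(Add(-6, C), Rational(1, 2))))
Pow(Add(Mul(Add(-17, -2), -5), Function('O')(7)), 2) = Pow(Add(Mul(Add(-17, -2), -5), Mul(Rational(-1, 3), Pow(Add(-6, 7), Rational(1, 2)))), 2) = Pow(Add(Mul(-19, -5), Mul(Rational(-1, 3), Pow(1, Rational(1, 2)))), 2) = Pow(Add(95, Mul(Rational(-1, 3), 1)), 2) = Pow(Add(95, Rational(-1, 3)), 2) = Pow(Rational(284, 3), 2) = Rational(80656, 9)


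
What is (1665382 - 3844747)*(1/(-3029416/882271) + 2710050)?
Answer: -1376330681665069545/233032 ≈ -5.9062e+12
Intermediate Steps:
(1665382 - 3844747)*(1/(-3029416/882271) + 2710050) = -2179365*(1/(-3029416*1/882271) + 2710050) = -2179365*(1/(-233032/67867) + 2710050) = -2179365*(-67867/233032 + 2710050) = -2179365*631528303733/233032 = -1376330681665069545/233032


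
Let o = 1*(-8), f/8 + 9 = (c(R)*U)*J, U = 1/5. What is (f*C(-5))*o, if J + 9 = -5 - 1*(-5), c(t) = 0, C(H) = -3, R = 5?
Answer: -1728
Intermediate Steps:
J = -9 (J = -9 + (-5 - 1*(-5)) = -9 + (-5 + 5) = -9 + 0 = -9)
U = 1/5 ≈ 0.20000
f = -72 (f = -72 + 8*((0*(1/5))*(-9)) = -72 + 8*(0*(-9)) = -72 + 8*0 = -72 + 0 = -72)
o = -8
(f*C(-5))*o = -72*(-3)*(-8) = 216*(-8) = -1728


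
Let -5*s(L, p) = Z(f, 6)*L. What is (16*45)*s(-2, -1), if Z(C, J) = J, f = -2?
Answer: 1728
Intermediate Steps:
s(L, p) = -6*L/5
(16*45)*s(-2, -1) = (16*45)*(-6/5*(-2)) = 720*(12/5) = 1728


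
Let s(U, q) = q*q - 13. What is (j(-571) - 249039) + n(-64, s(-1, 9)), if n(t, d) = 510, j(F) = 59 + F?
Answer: -249041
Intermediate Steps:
s(U, q) = -13 + q**2 (s(U, q) = q**2 - 13 = -13 + q**2)
(j(-571) - 249039) + n(-64, s(-1, 9)) = ((59 - 571) - 249039) + 510 = (-512 - 249039) + 510 = -249551 + 510 = -249041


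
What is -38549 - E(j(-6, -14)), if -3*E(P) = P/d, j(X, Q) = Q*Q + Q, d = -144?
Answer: -8326675/216 ≈ -38549.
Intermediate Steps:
j(X, Q) = Q + Q**2 (j(X, Q) = Q**2 + Q = Q + Q**2)
E(P) = P/432 (E(P) = -P/(3*(-144)) = -P*(-1)/(3*144) = -(-1)*P/432 = P/432)
-38549 - E(j(-6, -14)) = -38549 - (-14*(1 - 14))/432 = -38549 - (-14*(-13))/432 = -38549 - 182/432 = -38549 - 1*91/216 = -38549 - 91/216 = -8326675/216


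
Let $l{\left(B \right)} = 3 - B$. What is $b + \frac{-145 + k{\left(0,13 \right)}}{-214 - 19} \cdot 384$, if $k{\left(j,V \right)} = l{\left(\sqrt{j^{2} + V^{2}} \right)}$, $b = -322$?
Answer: $- \frac{15506}{233} \approx -66.549$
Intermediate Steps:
$k{\left(j,V \right)} = 3 - \sqrt{V^{2} + j^{2}}$ ($k{\left(j,V \right)} = 3 - \sqrt{j^{2} + V^{2}} = 3 - \sqrt{V^{2} + j^{2}}$)
$b + \frac{-145 + k{\left(0,13 \right)}}{-214 - 19} \cdot 384 = -322 + \frac{-145 + \left(3 - \sqrt{13^{2} + 0^{2}}\right)}{-214 - 19} \cdot 384 = -322 + \frac{-145 + \left(3 - \sqrt{169 + 0}\right)}{-233} \cdot 384 = -322 + \left(-145 + \left(3 - \sqrt{169}\right)\right) \left(- \frac{1}{233}\right) 384 = -322 + \left(-145 + \left(3 - 13\right)\right) \left(- \frac{1}{233}\right) 384 = -322 + \left(-145 - 10\right) \left(- \frac{1}{233}\right) 384 = -322 + \left(-155\right) \left(- \frac{1}{233}\right) 384 = -322 + \frac{155}{233} \cdot 384 = -322 + \frac{59520}{233} = - \frac{15506}{233}$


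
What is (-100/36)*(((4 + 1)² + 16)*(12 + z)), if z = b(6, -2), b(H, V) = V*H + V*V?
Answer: -4100/9 ≈ -455.56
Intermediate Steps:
b(H, V) = V² + H*V (b(H, V) = H*V + V² = V² + H*V)
z = -8 (z = -2*(6 - 2) = -2*4 = -8)
(-100/36)*(((4 + 1)² + 16)*(12 + z)) = (-100/36)*(((4 + 1)² + 16)*(12 - 8)) = (-100/36)*((5² + 16)*4) = (-4*25/36)*((25 + 16)*4) = -1025*4/9 = -25/9*164 = -4100/9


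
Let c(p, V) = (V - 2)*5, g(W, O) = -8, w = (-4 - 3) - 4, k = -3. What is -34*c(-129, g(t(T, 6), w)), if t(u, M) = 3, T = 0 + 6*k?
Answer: 1700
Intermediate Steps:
w = -11 (w = -7 - 4 = -11)
T = -18 (T = 0 + 6*(-3) = 0 - 18 = -18)
c(p, V) = -10 + 5*V (c(p, V) = (-2 + V)*5 = -10 + 5*V)
-34*c(-129, g(t(T, 6), w)) = -34*(-10 + 5*(-8)) = -34*(-10 - 40) = -34*(-50) = 1700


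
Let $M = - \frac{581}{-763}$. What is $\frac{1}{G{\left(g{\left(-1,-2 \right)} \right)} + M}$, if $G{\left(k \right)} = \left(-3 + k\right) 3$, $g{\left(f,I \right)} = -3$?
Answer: $- \frac{109}{1879} \approx -0.05801$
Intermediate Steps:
$G{\left(k \right)} = -9 + 3 k$
$M = \frac{83}{109}$ ($M = \left(-581\right) \left(- \frac{1}{763}\right) = \frac{83}{109} \approx 0.76147$)
$\frac{1}{G{\left(g{\left(-1,-2 \right)} \right)} + M} = \frac{1}{\left(-9 + 3 \left(-3\right)\right) + \frac{83}{109}} = \frac{1}{\left(-9 - 9\right) + \frac{83}{109}} = \frac{1}{-18 + \frac{83}{109}} = \frac{1}{- \frac{1879}{109}} = - \frac{109}{1879}$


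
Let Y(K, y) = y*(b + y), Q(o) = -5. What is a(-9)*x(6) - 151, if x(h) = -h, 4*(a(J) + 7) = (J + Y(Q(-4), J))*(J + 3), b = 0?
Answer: 539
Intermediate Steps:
Y(K, y) = y**2 (Y(K, y) = y*(0 + y) = y*y = y**2)
a(J) = -7 + (3 + J)*(J + J**2)/4 (a(J) = -7 + ((J + J**2)*(J + 3))/4 = -7 + ((J + J**2)*(3 + J))/4 = -7 + ((3 + J)*(J + J**2))/4 = -7 + (3 + J)*(J + J**2)/4)
a(-9)*x(6) - 151 = (-7 + (-9)**2 + (1/4)*(-9)**3 + (3/4)*(-9))*(-1*6) - 151 = (-7 + 81 + (1/4)*(-729) - 27/4)*(-6) - 151 = (-7 + 81 - 729/4 - 27/4)*(-6) - 151 = -115*(-6) - 151 = 690 - 151 = 539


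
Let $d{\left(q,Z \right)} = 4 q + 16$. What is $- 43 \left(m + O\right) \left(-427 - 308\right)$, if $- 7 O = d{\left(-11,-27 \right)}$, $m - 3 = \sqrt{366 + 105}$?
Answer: $221235 + 31605 \sqrt{471} \approx 9.0714 \cdot 10^{5}$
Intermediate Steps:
$m = 3 + \sqrt{471}$ ($m = 3 + \sqrt{366 + 105} = 3 + \sqrt{471} \approx 24.703$)
$d{\left(q,Z \right)} = 16 + 4 q$
$O = 4$ ($O = - \frac{16 + 4 \left(-11\right)}{7} = - \frac{16 - 44}{7} = \left(- \frac{1}{7}\right) \left(-28\right) = 4$)
$- 43 \left(m + O\right) \left(-427 - 308\right) = - 43 \left(\left(3 + \sqrt{471}\right) + 4\right) \left(-427 - 308\right) = - 43 \left(7 + \sqrt{471}\right) \left(-735\right) = - 43 \left(-5145 - 735 \sqrt{471}\right) = 221235 + 31605 \sqrt{471}$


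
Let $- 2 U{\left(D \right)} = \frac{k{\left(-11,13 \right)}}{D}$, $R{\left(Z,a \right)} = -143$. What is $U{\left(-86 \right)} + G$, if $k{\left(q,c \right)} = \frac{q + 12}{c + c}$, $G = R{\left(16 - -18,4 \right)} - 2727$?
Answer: $- \frac{12834639}{4472} \approx -2870.0$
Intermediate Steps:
$G = -2870$ ($G = -143 - 2727 = -2870$)
$k{\left(q,c \right)} = \frac{12 + q}{2 c}$
$U{\left(D \right)} = - \frac{1}{52 D}$ ($U{\left(D \right)} = - \frac{\frac{12 - 11}{2 \cdot 13} \frac{1}{D}}{2} = - \frac{\frac{1}{2} \cdot \frac{1}{13} \cdot 1 \frac{1}{D}}{2} = - \frac{\frac{1}{26} \frac{1}{D}}{2} = - \frac{1}{52 D}$)
$U{\left(-86 \right)} + G = - \frac{1}{52 \left(-86\right)} - 2870 = \left(- \frac{1}{52}\right) \left(- \frac{1}{86}\right) - 2870 = \frac{1}{4472} - 2870 = - \frac{12834639}{4472}$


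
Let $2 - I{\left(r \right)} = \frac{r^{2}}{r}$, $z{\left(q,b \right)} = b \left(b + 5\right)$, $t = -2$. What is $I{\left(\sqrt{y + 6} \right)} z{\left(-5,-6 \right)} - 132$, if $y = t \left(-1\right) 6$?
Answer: $-120 - 18 \sqrt{2} \approx -145.46$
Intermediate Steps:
$y = 12$ ($y = \left(-2\right) \left(-1\right) 6 = 2 \cdot 6 = 12$)
$z{\left(q,b \right)} = b \left(5 + b\right)$
$I{\left(r \right)} = 2 - r$ ($I{\left(r \right)} = 2 - \frac{r^{2}}{r} = 2 - r$)
$I{\left(\sqrt{y + 6} \right)} z{\left(-5,-6 \right)} - 132 = \left(2 - \sqrt{12 + 6}\right) \left(- 6 \left(5 - 6\right)\right) - 132 = \left(2 - \sqrt{18}\right) \left(\left(-6\right) \left(-1\right)\right) - 132 = \left(2 - 3 \sqrt{2}\right) 6 - 132 = \left(12 - 18 \sqrt{2}\right) - 132 = -120 - 18 \sqrt{2}$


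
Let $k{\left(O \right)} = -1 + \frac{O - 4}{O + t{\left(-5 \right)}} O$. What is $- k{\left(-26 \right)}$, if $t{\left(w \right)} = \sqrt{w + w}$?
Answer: $\frac{10483}{343} + \frac{390 i \sqrt{10}}{343} \approx 30.563 + 3.5956 i$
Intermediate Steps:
$t{\left(w \right)} = \sqrt{2} \sqrt{w}$ ($t{\left(w \right)} = \sqrt{2 w} = \sqrt{2} \sqrt{w}$)
$k{\left(O \right)} = -1 + \frac{O \left(-4 + O\right)}{O + i \sqrt{10}}$ ($k{\left(O \right)} = -1 + \frac{O - 4}{O + \sqrt{2} \sqrt{-5}} O = -1 + \frac{-4 + O}{O + \sqrt{2} i \sqrt{5}} O = -1 + \frac{-4 + O}{O + i \sqrt{10}} O = -1 + \frac{O \left(-4 + O\right)}{O + i \sqrt{10}}$)
$- k{\left(-26 \right)} = - \frac{\left(-26\right)^{2} - -130 - i \sqrt{10}}{-26 + i \sqrt{10}} = - \frac{676 + 130 - i \sqrt{10}}{-26 + i \sqrt{10}} = - \frac{806 - i \sqrt{10}}{-26 + i \sqrt{10}}$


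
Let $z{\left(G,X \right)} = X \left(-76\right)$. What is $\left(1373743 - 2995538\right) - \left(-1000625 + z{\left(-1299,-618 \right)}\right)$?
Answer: $-668138$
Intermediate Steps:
$z{\left(G,X \right)} = - 76 X$
$\left(1373743 - 2995538\right) - \left(-1000625 + z{\left(-1299,-618 \right)}\right) = \left(1373743 - 2995538\right) + \left(1000625 - \left(-76\right) \left(-618\right)\right) = -1621795 + \left(1000625 - 46968\right) = -1621795 + 953657 = -668138$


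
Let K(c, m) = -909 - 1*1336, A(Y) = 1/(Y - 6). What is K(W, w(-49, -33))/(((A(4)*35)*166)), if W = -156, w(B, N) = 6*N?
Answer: 449/581 ≈ 0.77281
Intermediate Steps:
A(Y) = 1/(-6 + Y)
K(c, m) = -2245 (K(c, m) = -909 - 1336 = -2245)
K(W, w(-49, -33))/(((A(4)*35)*166)) = -2245/((35/(-6 + 4))*166) = -2245/((35/(-2))*166) = -2245/(-½*35*166) = -2245/((-35/2*166)) = -2245/(-2905) = -2245*(-1/2905) = 449/581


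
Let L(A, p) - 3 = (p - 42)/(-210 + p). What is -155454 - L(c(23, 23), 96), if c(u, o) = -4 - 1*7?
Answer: -2953674/19 ≈ -1.5546e+5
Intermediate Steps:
c(u, o) = -11 (c(u, o) = -4 - 7 = -11)
L(A, p) = 3 + (-42 + p)/(-210 + p) (L(A, p) = 3 + (p - 42)/(-210 + p) = 3 + (-42 + p)/(-210 + p))
-155454 - L(c(23, 23), 96) = -155454 - 4*(-168 + 96)/(-210 + 96) = -155454 - 4*(-72)/(-114) = -155454 - 4*(-1)*(-72)/114 = -155454 - 1*48/19 = -155454 - 48/19 = -2953674/19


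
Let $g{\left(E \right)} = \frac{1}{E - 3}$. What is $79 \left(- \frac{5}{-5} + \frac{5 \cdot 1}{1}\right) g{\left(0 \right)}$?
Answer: $-158$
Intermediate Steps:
$g{\left(E \right)} = \frac{1}{-3 + E}$
$79 \left(- \frac{5}{-5} + \frac{5 \cdot 1}{1}\right) g{\left(0 \right)} = \frac{79 \left(- \frac{5}{-5} + \frac{5 \cdot 1}{1}\right)}{-3 + 0} = \frac{79 \left(\left(-5\right) \left(- \frac{1}{5}\right) + 5 \cdot 1\right)}{-3} = 79 \left(1 + 5\right) \left(- \frac{1}{3}\right) = 79 \cdot 6 \left(- \frac{1}{3}\right) = 474 \left(- \frac{1}{3}\right) = -158$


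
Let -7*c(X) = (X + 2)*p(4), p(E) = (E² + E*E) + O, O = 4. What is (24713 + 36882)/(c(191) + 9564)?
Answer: 86233/12000 ≈ 7.1861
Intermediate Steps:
p(E) = 4 + 2*E² (p(E) = (E² + E*E) + 4 = (E² + E²) + 4 = 2*E² + 4 = 4 + 2*E²)
c(X) = -72/7 - 36*X/7 (c(X) = -(X + 2)*(4 + 2*4²)/7 = -(2 + X)*(4 + 2*16)/7 = -(2 + X)*(4 + 32)/7 = -(2 + X)*36/7 = -(72 + 36*X)/7 = -72/7 - 36*X/7)
(24713 + 36882)/(c(191) + 9564) = (24713 + 36882)/((-72/7 - 36/7*191) + 9564) = 61595/((-72/7 - 6876/7) + 9564) = 61595/(-6948/7 + 9564) = 61595/(60000/7) = 61595*(7/60000) = 86233/12000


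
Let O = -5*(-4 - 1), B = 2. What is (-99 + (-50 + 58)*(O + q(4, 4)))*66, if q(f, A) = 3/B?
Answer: 7458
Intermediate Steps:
O = 25 (O = -5*(-5) = 25)
q(f, A) = 3/2
(-99 + (-50 + 58)*(O + q(4, 4)))*66 = (-99 + (-50 + 58)*(25 + 3/2))*66 = (-99 + 8*(53/2))*66 = (-99 + 212)*66 = 113*66 = 7458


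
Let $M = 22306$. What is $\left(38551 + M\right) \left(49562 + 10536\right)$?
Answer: $3657383986$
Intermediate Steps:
$\left(38551 + M\right) \left(49562 + 10536\right) = \left(38551 + 22306\right) \left(49562 + 10536\right) = 60857 \cdot 60098 = 3657383986$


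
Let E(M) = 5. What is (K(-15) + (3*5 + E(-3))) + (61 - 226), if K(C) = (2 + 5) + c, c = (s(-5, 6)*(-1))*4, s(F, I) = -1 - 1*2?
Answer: -126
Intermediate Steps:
s(F, I) = -3 (s(F, I) = -1 - 2 = -3)
c = 12 (c = -3*(-1)*4 = 3*4 = 12)
K(C) = 19 (K(C) = (2 + 5) + 12 = 7 + 12 = 19)
(K(-15) + (3*5 + E(-3))) + (61 - 226) = (19 + (3*5 + 5)) + (61 - 226) = (19 + (15 + 5)) - 165 = (19 + 20) - 165 = 39 - 165 = -126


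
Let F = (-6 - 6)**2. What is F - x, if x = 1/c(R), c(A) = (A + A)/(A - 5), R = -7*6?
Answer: 12049/84 ≈ 143.44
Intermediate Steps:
R = -42
c(A) = 2*A/(-5 + A) (c(A) = (2*A)/(-5 + A) = 2*A/(-5 + A))
F = 144 (F = (-12)**2 = 144)
x = 47/84 (x = 1/(2*(-42)/(-5 - 42)) = 1/(2*(-42)/(-47)) = 1/(2*(-42)*(-1/47)) = 1/(84/47) = 47/84 ≈ 0.55952)
F - x = 144 - 1*47/84 = 144 - 47/84 = 12049/84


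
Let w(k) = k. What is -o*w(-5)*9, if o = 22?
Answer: 990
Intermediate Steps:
-o*w(-5)*9 = -22*(-5)*9 = -(-110)*9 = -1*(-990) = 990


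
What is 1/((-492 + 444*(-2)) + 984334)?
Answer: 1/982954 ≈ 1.0173e-6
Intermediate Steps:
1/((-492 + 444*(-2)) + 984334) = 1/((-492 - 888) + 984334) = 1/(-1380 + 984334) = 1/982954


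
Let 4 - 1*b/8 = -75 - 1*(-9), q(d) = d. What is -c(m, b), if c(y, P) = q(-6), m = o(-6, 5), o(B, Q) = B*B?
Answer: 6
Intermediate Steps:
o(B, Q) = B²
m = 36 (m = (-6)² = 36)
b = 560 (b = 32 - 8*(-75 - 1*(-9)) = 32 - 8*(-75 + 9) = 32 - 8*(-66) = 32 + 528 = 560)
c(y, P) = -6
-c(m, b) = -1*(-6) = 6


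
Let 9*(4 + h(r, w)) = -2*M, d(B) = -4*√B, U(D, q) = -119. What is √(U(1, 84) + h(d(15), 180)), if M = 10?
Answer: 7*I*√23/3 ≈ 11.19*I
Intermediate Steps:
h(r, w) = -56/9 (h(r, w) = -4 + (-2*10)/9 = -4 + (⅑)*(-20) = -4 - 20/9 = -56/9)
√(U(1, 84) + h(d(15), 180)) = √(-119 - 56/9) = √(-1127/9) = 7*I*√23/3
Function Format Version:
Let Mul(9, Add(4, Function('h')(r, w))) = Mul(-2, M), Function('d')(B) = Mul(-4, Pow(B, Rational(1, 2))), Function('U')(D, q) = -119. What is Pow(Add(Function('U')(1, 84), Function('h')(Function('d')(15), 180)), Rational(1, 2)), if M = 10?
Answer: Mul(Rational(7, 3), I, Pow(23, Rational(1, 2))) ≈ Mul(11.190, I)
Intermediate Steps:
Function('h')(r, w) = Rational(-56, 9) (Function('h')(r, w) = Add(-4, Mul(Rational(1, 9), Mul(-2, 10))) = Add(-4, Mul(Rational(1, 9), -20)) = Add(-4, Rational(-20, 9)) = Rational(-56, 9))
Pow(Add(Function('U')(1, 84), Function('h')(Function('d')(15), 180)), Rational(1, 2)) = Pow(Add(-119, Rational(-56, 9)), Rational(1, 2)) = Pow(Rational(-1127, 9), Rational(1, 2)) = Mul(Rational(7, 3), I, Pow(23, Rational(1, 2)))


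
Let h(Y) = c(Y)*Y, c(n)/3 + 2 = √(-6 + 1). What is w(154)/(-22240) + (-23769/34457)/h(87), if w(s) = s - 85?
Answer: -503064433/200010480480 + 2641*I*√5/8993277 ≈ -0.0025152 + 0.00065665*I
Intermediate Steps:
c(n) = -6 + 3*I*√5 (c(n) = -6 + 3*√(-6 + 1) = -6 + 3*√(-5) = -6 + 3*(I*√5) = -6 + 3*I*√5)
h(Y) = Y*(-6 + 3*I*√5) (h(Y) = (-6 + 3*I*√5)*Y = Y*(-6 + 3*I*√5))
w(s) = -85 + s
w(154)/(-22240) + (-23769/34457)/h(87) = (-85 + 154)/(-22240) + (-23769/34457)/((3*87*(-2 + I*√5))) = 69*(-1/22240) + (-23769*1/34457)/(-522 + 261*I*√5) = -69/22240 - 23769/(34457*(-522 + 261*I*√5))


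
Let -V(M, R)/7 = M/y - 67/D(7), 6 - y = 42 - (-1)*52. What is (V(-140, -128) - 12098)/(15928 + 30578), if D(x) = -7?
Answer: -267875/1023132 ≈ -0.26182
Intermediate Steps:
y = -88 (y = 6 - (42 - (-1)*52) = 6 - (42 - 1*(-52)) = 6 - (42 + 52) = 6 - 1*94 = 6 - 94 = -88)
V(M, R) = -67 + 7*M/88 (V(M, R) = -7*(M/(-88) - 67/(-7)) = -7*(M*(-1/88) - 67*(-⅐)) = -7*(-M/88 + 67/7) = -7*(67/7 - M/88) = -67 + 7*M/88)
(V(-140, -128) - 12098)/(15928 + 30578) = ((-67 + (7/88)*(-140)) - 12098)/(15928 + 30578) = ((-67 - 245/22) - 12098)/46506 = (-1719/22 - 12098)*(1/46506) = -267875/22*1/46506 = -267875/1023132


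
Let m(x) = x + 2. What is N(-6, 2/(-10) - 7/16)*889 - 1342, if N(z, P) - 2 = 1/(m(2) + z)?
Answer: -17/2 ≈ -8.5000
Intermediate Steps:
m(x) = 2 + x
N(z, P) = 2 + 1/(4 + z) (N(z, P) = 2 + 1/((2 + 2) + z) = 2 + 1/(4 + z))
N(-6, 2/(-10) - 7/16)*889 - 1342 = ((9 + 2*(-6))/(4 - 6))*889 - 1342 = ((9 - 12)/(-2))*889 - 1342 = -½*(-3)*889 - 1342 = (3/2)*889 - 1342 = 2667/2 - 1342 = -17/2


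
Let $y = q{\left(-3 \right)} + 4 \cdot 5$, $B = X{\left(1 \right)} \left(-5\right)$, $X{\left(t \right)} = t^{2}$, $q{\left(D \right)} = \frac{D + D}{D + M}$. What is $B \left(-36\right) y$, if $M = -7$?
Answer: $3708$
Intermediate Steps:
$q{\left(D \right)} = \frac{2 D}{-7 + D}$ ($q{\left(D \right)} = \frac{D + D}{D - 7} = \frac{2 D}{-7 + D}$)
$B = -5$ ($B = 1^{2} \left(-5\right) = 1 \left(-5\right) = -5$)
$y = \frac{103}{5}$ ($y = 2 \left(-3\right) \frac{1}{-7 - 3} + 4 \cdot 5 = 2 \left(-3\right) \frac{1}{-10} + 20 = 2 \left(-3\right) \left(- \frac{1}{10}\right) + 20 = \frac{3}{5} + 20 = \frac{103}{5} \approx 20.6$)
$B \left(-36\right) y = \left(-5\right) \left(-36\right) \frac{103}{5} = 180 \cdot \frac{103}{5} = 3708$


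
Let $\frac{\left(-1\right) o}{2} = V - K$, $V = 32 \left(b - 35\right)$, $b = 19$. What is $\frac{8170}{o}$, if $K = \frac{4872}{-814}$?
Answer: $\frac{1662595}{205948} \approx 8.0729$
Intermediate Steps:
$K = - \frac{2436}{407}$ ($K = 4872 \left(- \frac{1}{814}\right) = - \frac{2436}{407} \approx -5.9853$)
$V = -512$ ($V = 32 \left(19 - 35\right) = 32 \left(-16\right) = -512$)
$o = \frac{411896}{407}$ ($o = - 2 \left(-512 - - \frac{2436}{407}\right) = - 2 \left(-512 + \frac{2436}{407}\right) = \left(-2\right) \left(- \frac{205948}{407}\right) = \frac{411896}{407} \approx 1012.0$)
$\frac{8170}{o} = \frac{8170}{\frac{411896}{407}} = 8170 \cdot \frac{407}{411896} = \frac{1662595}{205948}$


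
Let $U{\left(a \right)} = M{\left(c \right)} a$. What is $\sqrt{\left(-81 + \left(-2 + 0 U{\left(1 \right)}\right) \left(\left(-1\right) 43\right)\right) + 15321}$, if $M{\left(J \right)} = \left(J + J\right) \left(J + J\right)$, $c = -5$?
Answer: $\sqrt{15326} \approx 123.8$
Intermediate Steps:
$M{\left(J \right)} = 4 J^{2}$ ($M{\left(J \right)} = 2 J 2 J = 4 J^{2}$)
$U{\left(a \right)} = 100 a$ ($U{\left(a \right)} = 4 \left(-5\right)^{2} a = 4 \cdot 25 a = 100 a$)
$\sqrt{\left(-81 + \left(-2 + 0 U{\left(1 \right)}\right) \left(\left(-1\right) 43\right)\right) + 15321} = \sqrt{\left(-81 + \left(-2 + 0 \cdot 100 \cdot 1\right) \left(\left(-1\right) 43\right)\right) + 15321} = \sqrt{\left(-81 + \left(-2 + 0 \cdot 100\right) \left(-43\right)\right) + 15321} = \sqrt{\left(-81 + \left(-2 + 0\right) \left(-43\right)\right) + 15321} = \sqrt{\left(-81 - -86\right) + 15321} = \sqrt{\left(-81 + 86\right) + 15321} = \sqrt{5 + 15321} = \sqrt{15326}$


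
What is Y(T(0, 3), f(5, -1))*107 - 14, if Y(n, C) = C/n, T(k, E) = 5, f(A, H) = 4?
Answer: 358/5 ≈ 71.600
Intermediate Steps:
Y(T(0, 3), f(5, -1))*107 - 14 = (4/5)*107 - 14 = 428/5 - 14 = 358/5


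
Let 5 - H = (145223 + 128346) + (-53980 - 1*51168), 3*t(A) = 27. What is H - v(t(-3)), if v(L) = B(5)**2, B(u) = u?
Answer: -168441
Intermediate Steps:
t(A) = 9 (t(A) = (1/3)*27 = 9)
H = -168416 (H = 5 - ((145223 + 128346) + (-53980 - 1*51168)) = 5 - (273569 + (-53980 - 51168)) = 5 - (273569 - 105148) = 5 - 1*168421 = 5 - 168421 = -168416)
v(L) = 25 (v(L) = 5**2 = 25)
H - v(t(-3)) = -168416 - 1*25 = -168416 - 25 = -168441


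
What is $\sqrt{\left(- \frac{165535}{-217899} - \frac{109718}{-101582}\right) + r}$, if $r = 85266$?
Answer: $\frac{2 \sqrt{290112713455212949227355}}{3689102703} \approx 292.01$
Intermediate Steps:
$\sqrt{\left(- \frac{165535}{-217899} - \frac{109718}{-101582}\right) + r} = \sqrt{\left(- \frac{165535}{-217899} - \frac{109718}{-101582}\right) + 85266} = \sqrt{\left(\left(-165535\right) \left(- \frac{1}{217899}\right) - - \frac{54859}{50791}\right) + 85266} = \sqrt{\left(\frac{165535}{217899} + \frac{54859}{50791}\right) + 85266} = \sqrt{\frac{20361409426}{11067308109} + 85266} = \sqrt{\frac{943685454631420}{11067308109}} = \frac{2 \sqrt{290112713455212949227355}}{3689102703}$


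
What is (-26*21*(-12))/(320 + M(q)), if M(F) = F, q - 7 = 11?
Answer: 252/13 ≈ 19.385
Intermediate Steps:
q = 18 (q = 7 + 11 = 18)
(-26*21*(-12))/(320 + M(q)) = (-26*21*(-12))/(320 + 18) = -546*(-12)/338 = 6552*(1/338) = 252/13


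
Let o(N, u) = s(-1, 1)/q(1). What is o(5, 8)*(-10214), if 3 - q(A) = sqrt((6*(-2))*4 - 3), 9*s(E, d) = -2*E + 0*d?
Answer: -5107/45 - 5107*I*sqrt(51)/135 ≈ -113.49 - 270.16*I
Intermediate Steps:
s(E, d) = -2*E/9 (s(E, d) = (-2*E + 0*d)/9 = (-2*E + 0)/9 = (-2*E)/9 = -2*E/9)
q(A) = 3 - I*sqrt(51) (q(A) = 3 - sqrt((6*(-2))*4 - 3) = 3 - sqrt(-12*4 - 3) = 3 - sqrt(-48 - 3) = 3 - sqrt(-51) = 3 - I*sqrt(51))
o(N, u) = 2/(9*(3 - I*sqrt(51))) (o(N, u) = (-2/9*(-1))/(3 - I*sqrt(51)) = 2/(9*(3 - I*sqrt(51))))
o(5, 8)*(-10214) = (1/90 + I*sqrt(51)/270)*(-10214) = -5107/45 - 5107*I*sqrt(51)/135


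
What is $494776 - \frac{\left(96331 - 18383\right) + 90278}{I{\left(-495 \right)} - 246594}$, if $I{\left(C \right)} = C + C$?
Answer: $\frac{61249394705}{123792} \approx 4.9478 \cdot 10^{5}$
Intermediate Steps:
$I{\left(C \right)} = 2 C$
$494776 - \frac{\left(96331 - 18383\right) + 90278}{I{\left(-495 \right)} - 246594} = 494776 - \frac{\left(96331 - 18383\right) + 90278}{2 \left(-495\right) - 246594} = 494776 - \frac{77948 + 90278}{-990 - 246594} = 494776 - \frac{168226}{-247584} = 494776 - 168226 \left(- \frac{1}{247584}\right) = 494776 - - \frac{84113}{123792} = 494776 + \frac{84113}{123792} = \frac{61249394705}{123792}$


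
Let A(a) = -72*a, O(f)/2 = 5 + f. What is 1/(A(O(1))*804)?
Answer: -1/694656 ≈ -1.4396e-6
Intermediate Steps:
O(f) = 10 + 2*f (O(f) = 2*(5 + f) = 10 + 2*f)
1/(A(O(1))*804) = 1/(-72*(10 + 2*1)*804) = 1/(-72*(10 + 2)*804) = 1/(-72*12*804) = 1/(-864*804) = 1/(-694656) = -1/694656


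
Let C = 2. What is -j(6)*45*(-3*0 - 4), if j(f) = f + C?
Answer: 1440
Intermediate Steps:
j(f) = 2 + f (j(f) = f + 2 = 2 + f)
-j(6)*45*(-3*0 - 4) = -(2 + 6)*45*(-3*0 - 4) = -8*45*(0 - 4) = -360*(-4) = -1*(-1440) = 1440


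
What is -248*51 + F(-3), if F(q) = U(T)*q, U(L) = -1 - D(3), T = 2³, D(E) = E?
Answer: -12636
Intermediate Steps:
T = 8
U(L) = -4 (U(L) = -1 - 1*3 = -1 - 3 = -4)
F(q) = -4*q
-248*51 + F(-3) = -248*51 - 4*(-3) = -12648 + 12 = -12636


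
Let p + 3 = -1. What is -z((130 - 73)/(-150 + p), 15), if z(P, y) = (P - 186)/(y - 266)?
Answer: -28701/38654 ≈ -0.74251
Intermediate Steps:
p = -4 (p = -3 - 1 = -4)
z(P, y) = (-186 + P)/(-266 + y)
-z((130 - 73)/(-150 + p), 15) = -(-186 + (130 - 73)/(-150 - 4))/(-266 + 15) = -(-186 + 57/(-154))/(-251) = -(-1)*(-186 + 57*(-1/154))/251 = -(-1)*(-186 - 57/154)/251 = -(-1)*(-28701)/(251*154) = -1*28701/38654 = -28701/38654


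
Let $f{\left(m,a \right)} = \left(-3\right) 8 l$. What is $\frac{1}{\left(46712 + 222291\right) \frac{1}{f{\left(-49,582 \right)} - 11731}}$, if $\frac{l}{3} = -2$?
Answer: $- \frac{11587}{269003} \approx -0.043074$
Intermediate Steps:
$l = -6$ ($l = 3 \left(-2\right) = -6$)
$f{\left(m,a \right)} = 144$ ($f{\left(m,a \right)} = \left(-3\right) 8 \left(-6\right) = \left(-24\right) \left(-6\right) = 144$)
$\frac{1}{\left(46712 + 222291\right) \frac{1}{f{\left(-49,582 \right)} - 11731}} = \frac{1}{\left(46712 + 222291\right) \frac{1}{144 - 11731}} = \frac{1}{269003 \frac{1}{-11587}} = \frac{1}{269003 \left(- \frac{1}{11587}\right)} = \frac{1}{- \frac{269003}{11587}} = - \frac{11587}{269003}$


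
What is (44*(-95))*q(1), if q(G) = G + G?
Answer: -8360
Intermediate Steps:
q(G) = 2*G
(44*(-95))*q(1) = (44*(-95))*(2*1) = -4180*2 = -8360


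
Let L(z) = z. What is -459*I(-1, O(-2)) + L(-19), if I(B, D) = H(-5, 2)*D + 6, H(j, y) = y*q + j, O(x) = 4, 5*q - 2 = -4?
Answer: 39379/5 ≈ 7875.8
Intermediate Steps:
q = -2/5 (q = 2/5 + (1/5)*(-4) = 2/5 - 4/5 = -2/5 ≈ -0.40000)
H(j, y) = j - 2*y/5 (H(j, y) = y*(-2/5) + j = -2*y/5 + j = j - 2*y/5)
I(B, D) = 6 - 29*D/5 (I(B, D) = (-5 - 2/5*2)*D + 6 = (-5 - 4/5)*D + 6 = -29*D/5 + 6 = 6 - 29*D/5)
-459*I(-1, O(-2)) + L(-19) = -459*(6 - 29/5*4) - 19 = -459*(6 - 116/5) - 19 = -459*(-86/5) - 19 = 39474/5 - 19 = 39379/5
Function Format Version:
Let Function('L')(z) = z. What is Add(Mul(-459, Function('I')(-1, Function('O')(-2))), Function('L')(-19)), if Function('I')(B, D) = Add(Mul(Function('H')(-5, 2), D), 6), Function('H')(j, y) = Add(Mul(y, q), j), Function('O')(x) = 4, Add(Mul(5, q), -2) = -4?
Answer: Rational(39379, 5) ≈ 7875.8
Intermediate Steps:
q = Rational(-2, 5) (q = Add(Rational(2, 5), Mul(Rational(1, 5), -4)) = Add(Rational(2, 5), Rational(-4, 5)) = Rational(-2, 5) ≈ -0.40000)
Function('H')(j, y) = Add(j, Mul(Rational(-2, 5), y)) (Function('H')(j, y) = Add(Mul(y, Rational(-2, 5)), j) = Add(Mul(Rational(-2, 5), y), j) = Add(j, Mul(Rational(-2, 5), y)))
Function('I')(B, D) = Add(6, Mul(Rational(-29, 5), D)) (Function('I')(B, D) = Add(Mul(Add(-5, Mul(Rational(-2, 5), 2)), D), 6) = Add(Mul(Add(-5, Rational(-4, 5)), D), 6) = Add(Mul(Rational(-29, 5), D), 6) = Add(6, Mul(Rational(-29, 5), D)))
Add(Mul(-459, Function('I')(-1, Function('O')(-2))), Function('L')(-19)) = Add(Mul(-459, Add(6, Mul(Rational(-29, 5), 4))), -19) = Add(Mul(-459, Add(6, Rational(-116, 5))), -19) = Add(Mul(-459, Rational(-86, 5)), -19) = Add(Rational(39474, 5), -19) = Rational(39379, 5)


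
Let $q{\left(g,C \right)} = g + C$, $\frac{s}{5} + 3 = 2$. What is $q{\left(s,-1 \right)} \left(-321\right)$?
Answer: $1926$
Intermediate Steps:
$s = -5$ ($s = -15 + 5 \cdot 2 = -15 + 10 = -5$)
$q{\left(g,C \right)} = C + g$
$q{\left(s,-1 \right)} \left(-321\right) = \left(-1 - 5\right) \left(-321\right) = \left(-6\right) \left(-321\right) = 1926$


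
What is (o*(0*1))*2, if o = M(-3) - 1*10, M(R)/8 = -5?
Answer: 0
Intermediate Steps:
M(R) = -40 (M(R) = 8*(-5) = -40)
o = -50 (o = -40 - 1*10 = -40 - 10 = -50)
(o*(0*1))*2 = -0*2 = -50*0*2 = 0*2 = 0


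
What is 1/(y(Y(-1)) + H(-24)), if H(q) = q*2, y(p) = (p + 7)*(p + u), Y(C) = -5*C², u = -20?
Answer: -1/98 ≈ -0.010204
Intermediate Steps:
y(p) = (-20 + p)*(7 + p) (y(p) = (p + 7)*(p - 20) = (7 + p)*(-20 + p) = (-20 + p)*(7 + p))
H(q) = 2*q
1/(y(Y(-1)) + H(-24)) = 1/((-140 + (-5*(-1)²)² - (-65)*(-1)²) + 2*(-24)) = 1/((-140 + (-5*1)² - (-65)) - 48) = 1/((-140 + (-5)² - 13*(-5)) - 48) = 1/((-140 + 25 + 65) - 48) = 1/(-50 - 48) = 1/(-98) = -1/98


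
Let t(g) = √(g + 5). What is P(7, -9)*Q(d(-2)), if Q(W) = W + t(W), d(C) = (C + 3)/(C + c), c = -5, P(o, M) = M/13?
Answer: 9/91 - 9*√238/91 ≈ -1.4269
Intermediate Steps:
P(o, M) = M/13 (P(o, M) = M*(1/13) = M/13)
t(g) = √(5 + g)
d(C) = (3 + C)/(-5 + C) (d(C) = (C + 3)/(C - 5) = (3 + C)/(-5 + C))
Q(W) = W + √(5 + W)
P(7, -9)*Q(d(-2)) = ((1/13)*(-9))*((3 - 2)/(-5 - 2) + √(5 + (3 - 2)/(-5 - 2))) = -9*(1/(-7) + √(5 + 1/(-7)))/13 = -9*(-⅐*1 + √(5 - ⅐*1))/13 = -9*(-⅐ + √(5 - ⅐))/13 = -9*(-⅐ + √(34/7))/13 = -9*(-⅐ + √238/7)/13 = 9/91 - 9*√238/91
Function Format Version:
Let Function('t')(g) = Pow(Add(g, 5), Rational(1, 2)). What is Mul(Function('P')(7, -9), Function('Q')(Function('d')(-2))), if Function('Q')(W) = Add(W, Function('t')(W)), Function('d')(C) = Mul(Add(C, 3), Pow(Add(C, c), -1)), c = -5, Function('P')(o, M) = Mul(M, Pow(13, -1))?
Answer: Add(Rational(9, 91), Mul(Rational(-9, 91), Pow(238, Rational(1, 2)))) ≈ -1.4269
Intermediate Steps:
Function('P')(o, M) = Mul(Rational(1, 13), M) (Function('P')(o, M) = Mul(M, Rational(1, 13)) = Mul(Rational(1, 13), M))
Function('t')(g) = Pow(Add(5, g), Rational(1, 2))
Function('d')(C) = Mul(Pow(Add(-5, C), -1), Add(3, C)) (Function('d')(C) = Mul(Add(C, 3), Pow(Add(C, -5), -1)) = Mul(Add(3, C), Pow(Add(-5, C), -1)) = Mul(Pow(Add(-5, C), -1), Add(3, C)))
Function('Q')(W) = Add(W, Pow(Add(5, W), Rational(1, 2)))
Mul(Function('P')(7, -9), Function('Q')(Function('d')(-2))) = Mul(Mul(Rational(1, 13), -9), Add(Mul(Pow(Add(-5, -2), -1), Add(3, -2)), Pow(Add(5, Mul(Pow(Add(-5, -2), -1), Add(3, -2))), Rational(1, 2)))) = Mul(Rational(-9, 13), Add(Mul(Pow(-7, -1), 1), Pow(Add(5, Mul(Pow(-7, -1), 1)), Rational(1, 2)))) = Mul(Rational(-9, 13), Add(Mul(Rational(-1, 7), 1), Pow(Add(5, Mul(Rational(-1, 7), 1)), Rational(1, 2)))) = Mul(Rational(-9, 13), Add(Rational(-1, 7), Pow(Add(5, Rational(-1, 7)), Rational(1, 2)))) = Mul(Rational(-9, 13), Add(Rational(-1, 7), Pow(Rational(34, 7), Rational(1, 2)))) = Mul(Rational(-9, 13), Add(Rational(-1, 7), Mul(Rational(1, 7), Pow(238, Rational(1, 2))))) = Add(Rational(9, 91), Mul(Rational(-9, 91), Pow(238, Rational(1, 2))))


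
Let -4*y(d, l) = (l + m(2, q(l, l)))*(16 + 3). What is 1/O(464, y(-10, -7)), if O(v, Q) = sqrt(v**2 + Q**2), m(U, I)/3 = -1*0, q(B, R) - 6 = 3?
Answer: 4*sqrt(138497)/692485 ≈ 0.0021497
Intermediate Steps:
q(B, R) = 9 (q(B, R) = 6 + 3 = 9)
m(U, I) = 0 (m(U, I) = 3*(-1*0) = 3*0 = 0)
y(d, l) = -19*l/4 (y(d, l) = -(l + 0)*(16 + 3)/4 = -l*19/4 = -19*l/4)
O(v, Q) = sqrt(Q**2 + v**2)
1/O(464, y(-10, -7)) = 1/(sqrt((-19/4*(-7))**2 + 464**2)) = 1/(sqrt((133/4)**2 + 215296)) = 1/(sqrt(17689/16 + 215296)) = 1/(sqrt(3462425/16)) = 1/(5*sqrt(138497)/4) = 4*sqrt(138497)/692485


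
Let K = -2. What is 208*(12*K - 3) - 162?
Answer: -5778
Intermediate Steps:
208*(12*K - 3) - 162 = 208*(12*(-2) - 3) - 162 = 208*(-24 - 3) - 162 = 208*(-27) - 162 = -5616 - 162 = -5778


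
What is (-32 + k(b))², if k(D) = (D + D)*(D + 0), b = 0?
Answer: 1024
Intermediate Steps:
k(D) = 2*D² (k(D) = (2*D)*D = 2*D²)
(-32 + k(b))² = (-32 + 2*0²)² = (-32 + 2*0)² = (-32 + 0)² = (-32)² = 1024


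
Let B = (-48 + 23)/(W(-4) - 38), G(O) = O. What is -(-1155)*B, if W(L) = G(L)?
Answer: 1375/2 ≈ 687.50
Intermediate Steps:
W(L) = L
B = 25/42 (B = (-48 + 23)/(-4 - 38) = -25/(-42) = -25*(-1/42) = 25/42 ≈ 0.59524)
-(-1155)*B = -(-1155)*25/42 = -385*(-25/14) = 1375/2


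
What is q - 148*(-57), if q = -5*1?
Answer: 8431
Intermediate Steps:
q = -5
q - 148*(-57) = -5 - 148*(-57) = -5 + 8436 = 8431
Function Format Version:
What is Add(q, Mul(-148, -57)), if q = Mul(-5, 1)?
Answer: 8431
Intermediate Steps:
q = -5
Add(q, Mul(-148, -57)) = Add(-5, Mul(-148, -57)) = Add(-5, 8436) = 8431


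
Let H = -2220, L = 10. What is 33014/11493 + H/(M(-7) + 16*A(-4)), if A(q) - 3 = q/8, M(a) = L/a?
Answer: -628472/11493 ≈ -54.683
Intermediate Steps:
M(a) = 10/a
A(q) = 3 + q/8
33014/11493 + H/(M(-7) + 16*A(-4)) = 33014/11493 - 2220/(10/(-7) + 16*(3 + (⅛)*(-4))) = 33014*(1/11493) - 2220/(10*(-⅐) + 16*(3 - ½)) = 33014/11493 - 2220/(-10/7 + 16*(5/2)) = 33014/11493 - 2220/(-10/7 + 40) = 33014/11493 - 2220/270/7 = 33014/11493 - 2220*7/270 = 33014/11493 - 518/9 = -628472/11493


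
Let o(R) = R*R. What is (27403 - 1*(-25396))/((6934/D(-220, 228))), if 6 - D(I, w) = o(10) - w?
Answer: 3537533/3467 ≈ 1020.3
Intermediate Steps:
o(R) = R**2
D(I, w) = -94 + w (D(I, w) = 6 - (10**2 - w) = 6 - (100 - w) = 6 + (-100 + w) = -94 + w)
(27403 - 1*(-25396))/((6934/D(-220, 228))) = (27403 - 1*(-25396))/((6934/(-94 + 228))) = (27403 + 25396)/((6934/134)) = 52799/((6934*(1/134))) = 52799/(3467/67) = 52799*(67/3467) = 3537533/3467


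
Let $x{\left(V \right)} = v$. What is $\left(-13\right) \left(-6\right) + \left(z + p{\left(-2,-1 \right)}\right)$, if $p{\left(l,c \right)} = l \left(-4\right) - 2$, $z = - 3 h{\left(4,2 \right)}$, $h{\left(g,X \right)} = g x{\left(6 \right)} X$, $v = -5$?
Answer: $204$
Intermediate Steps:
$x{\left(V \right)} = -5$
$h{\left(g,X \right)} = - 5 X g$ ($h{\left(g,X \right)} = g \left(-5\right) X = - 5 g X = - 5 X g$)
$z = 120$ ($z = - 3 \left(\left(-5\right) 2 \cdot 4\right) = \left(-3\right) \left(-40\right) = 120$)
$p{\left(l,c \right)} = -2 - 4 l$ ($p{\left(l,c \right)} = - 4 l - 2 = -2 - 4 l$)
$\left(-13\right) \left(-6\right) + \left(z + p{\left(-2,-1 \right)}\right) = \left(-13\right) \left(-6\right) + \left(120 - -6\right) = 78 + \left(120 + \left(-2 + 8\right)\right) = 78 + \left(120 + 6\right) = 78 + 126 = 204$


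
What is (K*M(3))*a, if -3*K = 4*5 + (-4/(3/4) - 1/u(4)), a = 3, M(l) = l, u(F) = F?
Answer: -173/4 ≈ -43.250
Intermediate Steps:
K = -173/36 (K = -(4*5 + (-4/(3/4) - 1/4))/3 = -(20 + (-4/(3*(¼)) - 1*¼))/3 = -(20 + (-4/¾ - ¼))/3 = -(20 + (-4*4/3 - ¼))/3 = -(20 + (-16/3 - ¼))/3 = -(20 - 67/12)/3 = -⅓*173/12 = -173/36 ≈ -4.8056)
(K*M(3))*a = -173/36*3*3 = -173/12*3 = -173/4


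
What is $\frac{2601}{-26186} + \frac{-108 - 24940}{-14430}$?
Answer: $\frac{309187249}{188931990} \approx 1.6365$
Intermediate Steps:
$\frac{2601}{-26186} + \frac{-108 - 24940}{-14430} = 2601 \left(- \frac{1}{26186}\right) - - \frac{12524}{7215} = - \frac{2601}{26186} + \frac{12524}{7215} = \frac{309187249}{188931990}$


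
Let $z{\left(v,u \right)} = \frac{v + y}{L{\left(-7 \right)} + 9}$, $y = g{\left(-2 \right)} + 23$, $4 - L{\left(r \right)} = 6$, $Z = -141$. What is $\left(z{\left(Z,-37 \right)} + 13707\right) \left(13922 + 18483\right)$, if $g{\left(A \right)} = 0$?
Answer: $\frac{3105403555}{7} \approx 4.4363 \cdot 10^{8}$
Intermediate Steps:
$L{\left(r \right)} = -2$ ($L{\left(r \right)} = 4 - 6 = -2$)
$y = 23$ ($y = 0 + 23 = 23$)
$z{\left(v,u \right)} = \frac{23}{7} + \frac{v}{7}$ ($z{\left(v,u \right)} = \frac{v + 23}{-2 + 9} = \frac{23 + v}{7} = \left(23 + v\right) \frac{1}{7} = \frac{23}{7} + \frac{v}{7}$)
$\left(z{\left(Z,-37 \right)} + 13707\right) \left(13922 + 18483\right) = \left(\left(\frac{23}{7} + \frac{1}{7} \left(-141\right)\right) + 13707\right) \left(13922 + 18483\right) = \left(\left(\frac{23}{7} - \frac{141}{7}\right) + 13707\right) 32405 = \left(- \frac{118}{7} + 13707\right) 32405 = \frac{95831}{7} \cdot 32405 = \frac{3105403555}{7}$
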